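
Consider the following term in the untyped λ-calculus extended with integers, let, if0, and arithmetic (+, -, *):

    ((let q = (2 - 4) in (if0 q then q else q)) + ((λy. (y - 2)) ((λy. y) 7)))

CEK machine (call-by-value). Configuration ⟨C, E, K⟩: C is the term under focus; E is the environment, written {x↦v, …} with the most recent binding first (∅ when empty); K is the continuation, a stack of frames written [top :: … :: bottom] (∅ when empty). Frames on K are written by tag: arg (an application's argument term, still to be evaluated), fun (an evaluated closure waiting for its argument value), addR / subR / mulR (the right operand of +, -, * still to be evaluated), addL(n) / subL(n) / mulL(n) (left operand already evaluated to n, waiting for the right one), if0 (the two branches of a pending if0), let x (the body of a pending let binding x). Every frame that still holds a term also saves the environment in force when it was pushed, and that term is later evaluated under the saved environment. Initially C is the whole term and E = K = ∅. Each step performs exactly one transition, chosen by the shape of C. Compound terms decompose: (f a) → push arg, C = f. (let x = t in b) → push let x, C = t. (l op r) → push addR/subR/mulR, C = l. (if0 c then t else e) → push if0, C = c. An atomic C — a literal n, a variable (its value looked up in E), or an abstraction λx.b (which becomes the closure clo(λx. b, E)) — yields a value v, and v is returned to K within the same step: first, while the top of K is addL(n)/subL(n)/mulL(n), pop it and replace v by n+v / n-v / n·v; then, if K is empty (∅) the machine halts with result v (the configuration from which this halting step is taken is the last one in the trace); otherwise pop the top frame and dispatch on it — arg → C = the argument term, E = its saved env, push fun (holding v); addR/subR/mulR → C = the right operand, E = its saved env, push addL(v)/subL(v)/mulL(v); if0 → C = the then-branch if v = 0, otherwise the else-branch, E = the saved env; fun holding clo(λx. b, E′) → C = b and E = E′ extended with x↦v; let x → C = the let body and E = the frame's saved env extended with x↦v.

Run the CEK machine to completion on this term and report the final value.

t=0: [C=((let q = (2 - 4) in (if0 q then q else q)) + ((λy. (y - 2)) ((λy. y) 7))) | E=∅ | K=∅]
t=1: [C=(let q = (2 - 4) in (if0 q then q else q)) | E=∅ | K=[addR]]
t=2: [C=(2 - 4) | E=∅ | K=[let q :: addR]]
t=3: [C=2 | E=∅ | K=[subR :: let q :: addR]]
t=4: [C=4 | E=∅ | K=[subL(2) :: let q :: addR]]
t=5: [C=(if0 q then q else q) | E={q↦-2} | K=[addR]]
t=6: [C=q | E={q↦-2} | K=[if0 :: addR]]
t=7: [C=q | E={q↦-2} | K=[addR]]
t=8: [C=((λy. (y - 2)) ((λy. y) 7)) | E=∅ | K=[addL(-2)]]
t=9: [C=(λy. (y - 2)) | E=∅ | K=[arg :: addL(-2)]]
t=10: [C=((λy. y) 7) | E=∅ | K=[fun :: addL(-2)]]
t=11: [C=(λy. y) | E=∅ | K=[arg :: fun :: addL(-2)]]
t=12: [C=7 | E=∅ | K=[fun :: fun :: addL(-2)]]
t=13: [C=y | E={y↦7} | K=[fun :: addL(-2)]]
t=14: [C=(y - 2) | E={y↦7} | K=[addL(-2)]]
t=15: [C=y | E={y↦7} | K=[subR :: addL(-2)]]
t=16: [C=2 | E={y↦7} | K=[subL(7) :: addL(-2)]]
→ final value 3

Answer: 3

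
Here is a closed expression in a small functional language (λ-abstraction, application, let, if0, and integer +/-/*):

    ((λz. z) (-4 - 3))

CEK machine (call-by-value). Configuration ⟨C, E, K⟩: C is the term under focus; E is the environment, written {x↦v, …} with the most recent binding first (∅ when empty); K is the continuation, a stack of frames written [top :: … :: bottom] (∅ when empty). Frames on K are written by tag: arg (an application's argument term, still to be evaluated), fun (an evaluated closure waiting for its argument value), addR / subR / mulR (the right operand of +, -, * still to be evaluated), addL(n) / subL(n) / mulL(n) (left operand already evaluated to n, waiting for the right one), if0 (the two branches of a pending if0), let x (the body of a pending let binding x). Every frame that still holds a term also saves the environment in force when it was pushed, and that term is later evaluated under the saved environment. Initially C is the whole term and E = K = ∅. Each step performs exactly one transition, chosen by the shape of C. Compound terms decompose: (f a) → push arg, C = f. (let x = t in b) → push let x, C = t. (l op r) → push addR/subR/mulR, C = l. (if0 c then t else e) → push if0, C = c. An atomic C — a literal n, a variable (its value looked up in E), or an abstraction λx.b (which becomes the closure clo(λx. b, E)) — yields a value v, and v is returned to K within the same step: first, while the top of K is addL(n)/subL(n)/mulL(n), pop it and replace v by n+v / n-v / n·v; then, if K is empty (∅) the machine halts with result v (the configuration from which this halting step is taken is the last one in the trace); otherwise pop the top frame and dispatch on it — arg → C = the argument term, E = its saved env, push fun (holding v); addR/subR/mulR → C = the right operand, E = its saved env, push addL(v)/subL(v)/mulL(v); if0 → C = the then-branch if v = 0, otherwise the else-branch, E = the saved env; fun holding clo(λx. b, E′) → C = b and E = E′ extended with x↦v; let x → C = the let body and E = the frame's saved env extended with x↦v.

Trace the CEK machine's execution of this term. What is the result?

Answer: -7

Machine steps:
t=0: ⟨C=((λz. z) (-4 - 3)); E=∅; K=∅⟩
t=1: ⟨C=(λz. z); E=∅; K=[arg]⟩
t=2: ⟨C=(-4 - 3); E=∅; K=[fun]⟩
t=3: ⟨C=-4; E=∅; K=[subR :: fun]⟩
t=4: ⟨C=3; E=∅; K=[subL(-4) :: fun]⟩
t=5: ⟨C=z; E={z↦-7}; K=∅⟩
→ final value -7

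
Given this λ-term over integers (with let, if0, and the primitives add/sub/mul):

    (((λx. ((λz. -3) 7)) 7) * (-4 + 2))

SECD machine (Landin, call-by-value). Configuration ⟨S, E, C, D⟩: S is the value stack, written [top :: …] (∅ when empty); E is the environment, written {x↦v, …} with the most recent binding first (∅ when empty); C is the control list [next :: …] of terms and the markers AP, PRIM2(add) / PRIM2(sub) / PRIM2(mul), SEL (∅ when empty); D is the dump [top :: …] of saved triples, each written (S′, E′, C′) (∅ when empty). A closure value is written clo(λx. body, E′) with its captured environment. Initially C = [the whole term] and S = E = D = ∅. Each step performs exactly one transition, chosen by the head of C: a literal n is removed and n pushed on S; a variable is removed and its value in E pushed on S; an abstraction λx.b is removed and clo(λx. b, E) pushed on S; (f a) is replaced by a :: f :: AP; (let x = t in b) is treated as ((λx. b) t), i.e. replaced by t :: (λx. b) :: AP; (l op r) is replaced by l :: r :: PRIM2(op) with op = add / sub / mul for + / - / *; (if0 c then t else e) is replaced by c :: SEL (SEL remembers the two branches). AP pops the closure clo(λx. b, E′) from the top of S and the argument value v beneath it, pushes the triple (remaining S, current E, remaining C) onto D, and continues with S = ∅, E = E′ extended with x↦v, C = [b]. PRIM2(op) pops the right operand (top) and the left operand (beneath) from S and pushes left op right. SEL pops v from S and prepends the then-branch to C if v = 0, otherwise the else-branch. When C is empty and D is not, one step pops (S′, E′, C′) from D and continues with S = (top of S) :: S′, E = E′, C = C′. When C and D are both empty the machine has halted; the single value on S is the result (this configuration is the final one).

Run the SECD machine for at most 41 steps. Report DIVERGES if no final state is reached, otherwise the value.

Answer: 6

Execution trace:
t=0: <S=∅, E=∅, C=[(((λx. ((λz. -3) 7)) 7) * (-4 + 2))], D=∅>
t=1: <S=∅, E=∅, C=[((λx. ((λz. -3) 7)) 7) :: (-4 + 2) :: PRIM2(mul)], D=∅>
t=2: <S=∅, E=∅, C=[7 :: (λx. ((λz. -3) 7)) :: AP :: (-4 + 2) :: PRIM2(mul)], D=∅>
t=3: <S=[7], E=∅, C=[(λx. ((λz. -3) 7)) :: AP :: (-4 + 2) :: PRIM2(mul)], D=∅>
t=4: <S=[clo(λx. ((λz. -3) 7), ∅) :: 7], E=∅, C=[AP :: (-4 + 2) :: PRIM2(mul)], D=∅>
t=5: <S=∅, E={x↦7}, C=[((λz. -3) 7)], D=[(∅, ∅, [(-4 + 2) :: PRIM2(mul)])]>
t=6: <S=∅, E={x↦7}, C=[7 :: (λz. -3) :: AP], D=[(∅, ∅, [(-4 + 2) :: PRIM2(mul)])]>
t=7: <S=[7], E={x↦7}, C=[(λz. -3) :: AP], D=[(∅, ∅, [(-4 + 2) :: PRIM2(mul)])]>
t=8: <S=[clo(λz. -3, {x↦7}) :: 7], E={x↦7}, C=[AP], D=[(∅, ∅, [(-4 + 2) :: PRIM2(mul)])]>
t=9: <S=∅, E={z↦7, x↦7}, C=[-3], D=[(∅, {x↦7}, ∅) :: (∅, ∅, [(-4 + 2) :: PRIM2(mul)])]>
t=10: <S=[-3], E={z↦7, x↦7}, C=∅, D=[(∅, {x↦7}, ∅) :: (∅, ∅, [(-4 + 2) :: PRIM2(mul)])]>
t=11: <S=[-3], E={x↦7}, C=∅, D=[(∅, ∅, [(-4 + 2) :: PRIM2(mul)])]>
t=12: <S=[-3], E=∅, C=[(-4 + 2) :: PRIM2(mul)], D=∅>
t=13: <S=[-3], E=∅, C=[-4 :: 2 :: PRIM2(add) :: PRIM2(mul)], D=∅>
t=14: <S=[-4 :: -3], E=∅, C=[2 :: PRIM2(add) :: PRIM2(mul)], D=∅>
t=15: <S=[2 :: -4 :: -3], E=∅, C=[PRIM2(add) :: PRIM2(mul)], D=∅>
t=16: <S=[-2 :: -3], E=∅, C=[PRIM2(mul)], D=∅>
t=17: <S=[6], E=∅, C=∅, D=∅>
→ final value 6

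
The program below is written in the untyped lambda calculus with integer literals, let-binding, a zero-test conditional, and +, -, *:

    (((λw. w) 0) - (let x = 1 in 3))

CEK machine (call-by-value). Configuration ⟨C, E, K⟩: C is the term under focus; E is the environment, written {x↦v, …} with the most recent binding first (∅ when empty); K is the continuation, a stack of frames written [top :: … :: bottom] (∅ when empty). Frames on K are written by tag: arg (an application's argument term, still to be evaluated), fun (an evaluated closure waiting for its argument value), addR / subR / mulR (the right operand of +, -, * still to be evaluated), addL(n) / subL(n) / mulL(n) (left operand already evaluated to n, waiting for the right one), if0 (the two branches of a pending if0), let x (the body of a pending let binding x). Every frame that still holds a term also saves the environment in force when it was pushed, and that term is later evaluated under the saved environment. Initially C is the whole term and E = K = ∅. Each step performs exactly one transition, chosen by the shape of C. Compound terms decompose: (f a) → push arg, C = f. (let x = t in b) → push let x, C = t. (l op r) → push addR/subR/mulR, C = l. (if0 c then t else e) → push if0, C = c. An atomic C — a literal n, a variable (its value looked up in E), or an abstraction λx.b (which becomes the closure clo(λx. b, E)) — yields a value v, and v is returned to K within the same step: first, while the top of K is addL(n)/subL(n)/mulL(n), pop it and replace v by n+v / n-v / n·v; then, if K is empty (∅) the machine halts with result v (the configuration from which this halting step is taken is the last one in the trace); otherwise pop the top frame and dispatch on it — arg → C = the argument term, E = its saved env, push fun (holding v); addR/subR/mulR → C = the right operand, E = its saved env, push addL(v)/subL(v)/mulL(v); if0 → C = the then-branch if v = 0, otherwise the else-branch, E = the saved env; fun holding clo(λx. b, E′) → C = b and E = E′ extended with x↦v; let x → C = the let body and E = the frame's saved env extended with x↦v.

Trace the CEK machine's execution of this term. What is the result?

step 0: ⟨C=(((λw. w) 0) - (let x = 1 in 3)); E=∅; K=∅⟩
step 1: ⟨C=((λw. w) 0); E=∅; K=[subR]⟩
step 2: ⟨C=(λw. w); E=∅; K=[arg :: subR]⟩
step 3: ⟨C=0; E=∅; K=[fun :: subR]⟩
step 4: ⟨C=w; E={w↦0}; K=[subR]⟩
step 5: ⟨C=(let x = 1 in 3); E=∅; K=[subL(0)]⟩
step 6: ⟨C=1; E=∅; K=[let x :: subL(0)]⟩
step 7: ⟨C=3; E={x↦1}; K=[subL(0)]⟩
→ final value -3

Answer: -3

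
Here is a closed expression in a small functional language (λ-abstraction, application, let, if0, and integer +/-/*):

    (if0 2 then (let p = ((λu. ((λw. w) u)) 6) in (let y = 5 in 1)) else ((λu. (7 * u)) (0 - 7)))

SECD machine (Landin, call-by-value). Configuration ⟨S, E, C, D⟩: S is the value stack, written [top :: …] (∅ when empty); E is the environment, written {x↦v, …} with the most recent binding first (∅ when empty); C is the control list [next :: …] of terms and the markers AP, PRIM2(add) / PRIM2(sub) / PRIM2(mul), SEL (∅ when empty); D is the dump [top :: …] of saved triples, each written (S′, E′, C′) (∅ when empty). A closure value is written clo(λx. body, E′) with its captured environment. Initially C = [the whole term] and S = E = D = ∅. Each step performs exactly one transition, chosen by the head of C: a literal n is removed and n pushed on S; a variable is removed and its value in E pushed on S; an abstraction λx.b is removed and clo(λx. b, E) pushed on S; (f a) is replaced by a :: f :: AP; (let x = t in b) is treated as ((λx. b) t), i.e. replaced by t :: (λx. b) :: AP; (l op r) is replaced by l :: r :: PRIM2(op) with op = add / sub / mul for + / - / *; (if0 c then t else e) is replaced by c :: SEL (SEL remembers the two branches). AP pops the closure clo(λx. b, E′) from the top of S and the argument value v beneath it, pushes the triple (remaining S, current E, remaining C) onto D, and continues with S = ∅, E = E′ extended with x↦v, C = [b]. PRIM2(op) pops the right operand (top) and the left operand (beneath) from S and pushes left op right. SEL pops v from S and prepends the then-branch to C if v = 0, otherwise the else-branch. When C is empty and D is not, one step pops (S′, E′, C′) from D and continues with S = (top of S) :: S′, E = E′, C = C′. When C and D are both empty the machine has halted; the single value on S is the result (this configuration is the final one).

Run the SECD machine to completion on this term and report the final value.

Answer: -49

Machine steps:
t=0: <S=∅, E=∅, C=[(if0 2 then (let p = ((λu. ((λw. w) u)) 6) in (let y = 5 in 1)) else ((λu. (7 * u)) (0 - 7)))], D=∅>
t=1: <S=∅, E=∅, C=[2 :: SEL], D=∅>
t=2: <S=[2], E=∅, C=[SEL], D=∅>
t=3: <S=∅, E=∅, C=[((λu. (7 * u)) (0 - 7))], D=∅>
t=4: <S=∅, E=∅, C=[(0 - 7) :: (λu. (7 * u)) :: AP], D=∅>
t=5: <S=∅, E=∅, C=[0 :: 7 :: PRIM2(sub) :: (λu. (7 * u)) :: AP], D=∅>
t=6: <S=[0], E=∅, C=[7 :: PRIM2(sub) :: (λu. (7 * u)) :: AP], D=∅>
t=7: <S=[7 :: 0], E=∅, C=[PRIM2(sub) :: (λu. (7 * u)) :: AP], D=∅>
t=8: <S=[-7], E=∅, C=[(λu. (7 * u)) :: AP], D=∅>
t=9: <S=[clo(λu. (7 * u), ∅) :: -7], E=∅, C=[AP], D=∅>
t=10: <S=∅, E={u↦-7}, C=[(7 * u)], D=[(∅, ∅, ∅)]>
t=11: <S=∅, E={u↦-7}, C=[7 :: u :: PRIM2(mul)], D=[(∅, ∅, ∅)]>
t=12: <S=[7], E={u↦-7}, C=[u :: PRIM2(mul)], D=[(∅, ∅, ∅)]>
t=13: <S=[-7 :: 7], E={u↦-7}, C=[PRIM2(mul)], D=[(∅, ∅, ∅)]>
t=14: <S=[-49], E={u↦-7}, C=∅, D=[(∅, ∅, ∅)]>
t=15: <S=[-49], E=∅, C=∅, D=∅>
→ final value -49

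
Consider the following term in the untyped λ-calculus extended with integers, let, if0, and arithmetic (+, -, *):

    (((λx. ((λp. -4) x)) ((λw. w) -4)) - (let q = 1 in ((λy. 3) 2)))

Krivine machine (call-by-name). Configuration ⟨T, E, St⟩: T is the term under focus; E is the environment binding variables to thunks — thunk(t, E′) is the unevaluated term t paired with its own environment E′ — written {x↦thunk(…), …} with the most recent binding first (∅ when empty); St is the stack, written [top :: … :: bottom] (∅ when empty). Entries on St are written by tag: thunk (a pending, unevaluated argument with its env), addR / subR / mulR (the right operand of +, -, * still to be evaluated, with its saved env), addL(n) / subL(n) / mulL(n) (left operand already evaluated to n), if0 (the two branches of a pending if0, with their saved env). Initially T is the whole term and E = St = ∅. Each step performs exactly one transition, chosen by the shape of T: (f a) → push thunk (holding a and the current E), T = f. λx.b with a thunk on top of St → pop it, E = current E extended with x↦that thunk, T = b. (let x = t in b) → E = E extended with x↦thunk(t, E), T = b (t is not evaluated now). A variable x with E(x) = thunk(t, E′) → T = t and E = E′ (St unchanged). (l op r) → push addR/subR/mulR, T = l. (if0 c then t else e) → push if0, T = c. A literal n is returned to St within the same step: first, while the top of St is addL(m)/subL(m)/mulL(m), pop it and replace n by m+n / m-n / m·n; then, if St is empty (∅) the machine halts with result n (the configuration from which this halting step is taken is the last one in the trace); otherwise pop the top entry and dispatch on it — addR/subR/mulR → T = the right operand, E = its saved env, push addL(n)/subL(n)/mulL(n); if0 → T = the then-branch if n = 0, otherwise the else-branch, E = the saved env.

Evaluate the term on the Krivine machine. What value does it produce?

0. [T=(((λx. ((λp. -4) x)) ((λw. w) -4)) - (let q = 1 in ((λy. 3) 2))) | E=∅ | St=∅]
1. [T=((λx. ((λp. -4) x)) ((λw. w) -4)) | E=∅ | St=[subR]]
2. [T=(λx. ((λp. -4) x)) | E=∅ | St=[thunk :: subR]]
3. [T=((λp. -4) x) | E={x↦thunk(((λw. w) -4), ∅)} | St=[subR]]
4. [T=(λp. -4) | E={x↦thunk(((λw. w) -4), ∅)} | St=[thunk :: subR]]
5. [T=-4 | E={p↦thunk(x, {x↦thunk(((λw. w) -4), ∅)}), x↦thunk(((λw. w) -4), ∅)} | St=[subR]]
6. [T=(let q = 1 in ((λy. 3) 2)) | E=∅ | St=[subL(-4)]]
7. [T=((λy. 3) 2) | E={q↦thunk(1, ∅)} | St=[subL(-4)]]
8. [T=(λy. 3) | E={q↦thunk(1, ∅)} | St=[thunk :: subL(-4)]]
9. [T=3 | E={y↦thunk(2, {q↦thunk(1, ∅)}), q↦thunk(1, ∅)} | St=[subL(-4)]]
→ final value -7

Answer: -7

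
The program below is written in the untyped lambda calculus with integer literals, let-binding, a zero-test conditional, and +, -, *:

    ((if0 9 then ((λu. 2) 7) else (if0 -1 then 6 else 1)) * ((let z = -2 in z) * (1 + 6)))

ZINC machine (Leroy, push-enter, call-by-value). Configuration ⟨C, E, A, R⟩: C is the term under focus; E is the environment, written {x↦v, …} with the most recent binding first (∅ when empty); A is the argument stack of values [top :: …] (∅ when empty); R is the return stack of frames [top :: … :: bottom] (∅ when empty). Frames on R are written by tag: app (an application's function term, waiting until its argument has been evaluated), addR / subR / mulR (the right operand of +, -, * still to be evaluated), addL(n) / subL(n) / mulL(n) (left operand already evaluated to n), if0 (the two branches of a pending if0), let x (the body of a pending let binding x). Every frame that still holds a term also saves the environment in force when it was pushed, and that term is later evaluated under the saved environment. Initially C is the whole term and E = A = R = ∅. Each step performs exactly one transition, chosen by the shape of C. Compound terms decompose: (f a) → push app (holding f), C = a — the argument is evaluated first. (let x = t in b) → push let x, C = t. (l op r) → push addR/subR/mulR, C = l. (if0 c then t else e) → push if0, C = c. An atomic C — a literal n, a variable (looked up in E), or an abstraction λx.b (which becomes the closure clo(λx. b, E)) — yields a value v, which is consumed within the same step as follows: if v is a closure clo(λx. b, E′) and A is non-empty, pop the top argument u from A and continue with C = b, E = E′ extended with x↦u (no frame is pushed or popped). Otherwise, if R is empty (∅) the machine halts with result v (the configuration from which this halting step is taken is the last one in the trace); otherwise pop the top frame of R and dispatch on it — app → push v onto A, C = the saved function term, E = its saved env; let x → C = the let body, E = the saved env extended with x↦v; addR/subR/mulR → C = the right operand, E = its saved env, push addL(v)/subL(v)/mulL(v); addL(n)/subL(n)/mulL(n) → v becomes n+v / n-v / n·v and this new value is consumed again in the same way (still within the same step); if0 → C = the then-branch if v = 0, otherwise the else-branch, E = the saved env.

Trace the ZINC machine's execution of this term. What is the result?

Answer: -14

Derivation:
[0] <C=((if0 9 then ((λu. 2) 7) else (if0 -1 then 6 else 1)) * ((let z = -2 in z) * (1 + 6))), E=∅, A=∅, R=∅>
[1] <C=(if0 9 then ((λu. 2) 7) else (if0 -1 then 6 else 1)), E=∅, A=∅, R=[mulR]>
[2] <C=9, E=∅, A=∅, R=[if0 :: mulR]>
[3] <C=(if0 -1 then 6 else 1), E=∅, A=∅, R=[mulR]>
[4] <C=-1, E=∅, A=∅, R=[if0 :: mulR]>
[5] <C=1, E=∅, A=∅, R=[mulR]>
[6] <C=((let z = -2 in z) * (1 + 6)), E=∅, A=∅, R=[mulL(1)]>
[7] <C=(let z = -2 in z), E=∅, A=∅, R=[mulR :: mulL(1)]>
[8] <C=-2, E=∅, A=∅, R=[let z :: mulR :: mulL(1)]>
[9] <C=z, E={z↦-2}, A=∅, R=[mulR :: mulL(1)]>
[10] <C=(1 + 6), E=∅, A=∅, R=[mulL(-2) :: mulL(1)]>
[11] <C=1, E=∅, A=∅, R=[addR :: mulL(-2) :: mulL(1)]>
[12] <C=6, E=∅, A=∅, R=[addL(1) :: mulL(-2) :: mulL(1)]>
→ final value -14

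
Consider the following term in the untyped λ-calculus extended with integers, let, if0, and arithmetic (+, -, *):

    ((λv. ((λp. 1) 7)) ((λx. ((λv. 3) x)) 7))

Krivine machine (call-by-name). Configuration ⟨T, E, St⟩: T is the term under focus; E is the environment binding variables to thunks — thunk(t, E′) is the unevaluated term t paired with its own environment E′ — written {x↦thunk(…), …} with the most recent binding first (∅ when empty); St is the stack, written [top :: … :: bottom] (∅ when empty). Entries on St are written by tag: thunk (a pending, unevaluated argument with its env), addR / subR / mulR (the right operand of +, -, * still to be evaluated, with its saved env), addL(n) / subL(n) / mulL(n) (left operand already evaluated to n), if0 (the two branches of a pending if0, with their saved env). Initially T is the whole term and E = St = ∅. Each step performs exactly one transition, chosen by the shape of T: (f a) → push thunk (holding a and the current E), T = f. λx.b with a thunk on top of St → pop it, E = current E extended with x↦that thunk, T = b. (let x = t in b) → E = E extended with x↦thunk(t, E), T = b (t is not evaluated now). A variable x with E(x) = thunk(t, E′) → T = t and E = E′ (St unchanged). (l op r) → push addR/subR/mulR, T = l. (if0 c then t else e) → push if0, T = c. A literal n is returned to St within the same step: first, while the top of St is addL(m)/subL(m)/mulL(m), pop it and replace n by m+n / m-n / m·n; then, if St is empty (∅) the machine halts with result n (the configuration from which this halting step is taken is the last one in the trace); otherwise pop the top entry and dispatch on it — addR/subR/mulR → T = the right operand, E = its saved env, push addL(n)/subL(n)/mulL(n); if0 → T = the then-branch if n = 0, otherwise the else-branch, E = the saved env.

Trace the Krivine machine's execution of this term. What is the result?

step 0: ⟨T=((λv. ((λp. 1) 7)) ((λx. ((λv. 3) x)) 7)); E=∅; St=∅⟩
step 1: ⟨T=(λv. ((λp. 1) 7)); E=∅; St=[thunk]⟩
step 2: ⟨T=((λp. 1) 7); E={v↦thunk(((λx. ((λv. 3) x)) 7), ∅)}; St=∅⟩
step 3: ⟨T=(λp. 1); E={v↦thunk(((λx. ((λv. 3) x)) 7), ∅)}; St=[thunk]⟩
step 4: ⟨T=1; E={p↦thunk(7, {v↦thunk(((λx. ((λv. 3) x)) 7), ∅)}), v↦thunk(((λx. ((λv. 3) x)) 7), ∅)}; St=∅⟩
→ final value 1

Answer: 1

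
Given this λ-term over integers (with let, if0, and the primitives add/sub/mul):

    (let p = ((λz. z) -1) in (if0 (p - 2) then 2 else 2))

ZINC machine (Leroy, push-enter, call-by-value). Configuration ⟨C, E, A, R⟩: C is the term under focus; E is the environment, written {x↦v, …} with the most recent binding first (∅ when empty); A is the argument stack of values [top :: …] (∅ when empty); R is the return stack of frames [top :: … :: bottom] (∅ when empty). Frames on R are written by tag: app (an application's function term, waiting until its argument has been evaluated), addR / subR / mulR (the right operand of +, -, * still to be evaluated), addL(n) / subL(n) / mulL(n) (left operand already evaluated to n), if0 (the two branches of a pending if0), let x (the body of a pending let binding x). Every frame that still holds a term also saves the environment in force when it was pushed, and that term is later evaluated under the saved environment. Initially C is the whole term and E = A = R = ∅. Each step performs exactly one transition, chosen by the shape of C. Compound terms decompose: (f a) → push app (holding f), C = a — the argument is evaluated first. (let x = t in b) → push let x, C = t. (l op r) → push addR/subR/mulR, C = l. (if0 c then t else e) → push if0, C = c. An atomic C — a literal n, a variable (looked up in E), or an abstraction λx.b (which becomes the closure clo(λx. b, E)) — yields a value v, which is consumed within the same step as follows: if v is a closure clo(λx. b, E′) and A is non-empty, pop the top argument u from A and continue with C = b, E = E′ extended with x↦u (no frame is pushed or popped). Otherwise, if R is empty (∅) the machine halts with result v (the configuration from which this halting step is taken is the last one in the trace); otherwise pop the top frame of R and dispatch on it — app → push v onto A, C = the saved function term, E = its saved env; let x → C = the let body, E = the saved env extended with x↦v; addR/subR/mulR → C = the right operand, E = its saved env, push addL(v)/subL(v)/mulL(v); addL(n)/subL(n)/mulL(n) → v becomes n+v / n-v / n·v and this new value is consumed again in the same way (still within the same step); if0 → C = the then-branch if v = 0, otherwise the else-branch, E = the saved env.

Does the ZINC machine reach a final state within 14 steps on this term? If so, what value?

step 0: ⟨C=(let p = ((λz. z) -1) in (if0 (p - 2) then 2 else 2)); E=∅; A=∅; R=∅⟩
step 1: ⟨C=((λz. z) -1); E=∅; A=∅; R=[let p]⟩
step 2: ⟨C=-1; E=∅; A=∅; R=[app :: let p]⟩
step 3: ⟨C=(λz. z); E=∅; A=[-1]; R=[let p]⟩
step 4: ⟨C=z; E={z↦-1}; A=∅; R=[let p]⟩
step 5: ⟨C=(if0 (p - 2) then 2 else 2); E={p↦-1}; A=∅; R=∅⟩
step 6: ⟨C=(p - 2); E={p↦-1}; A=∅; R=[if0]⟩
step 7: ⟨C=p; E={p↦-1}; A=∅; R=[subR :: if0]⟩
step 8: ⟨C=2; E={p↦-1}; A=∅; R=[subL(-1) :: if0]⟩
step 9: ⟨C=2; E={p↦-1}; A=∅; R=∅⟩
→ final value 2

Answer: 2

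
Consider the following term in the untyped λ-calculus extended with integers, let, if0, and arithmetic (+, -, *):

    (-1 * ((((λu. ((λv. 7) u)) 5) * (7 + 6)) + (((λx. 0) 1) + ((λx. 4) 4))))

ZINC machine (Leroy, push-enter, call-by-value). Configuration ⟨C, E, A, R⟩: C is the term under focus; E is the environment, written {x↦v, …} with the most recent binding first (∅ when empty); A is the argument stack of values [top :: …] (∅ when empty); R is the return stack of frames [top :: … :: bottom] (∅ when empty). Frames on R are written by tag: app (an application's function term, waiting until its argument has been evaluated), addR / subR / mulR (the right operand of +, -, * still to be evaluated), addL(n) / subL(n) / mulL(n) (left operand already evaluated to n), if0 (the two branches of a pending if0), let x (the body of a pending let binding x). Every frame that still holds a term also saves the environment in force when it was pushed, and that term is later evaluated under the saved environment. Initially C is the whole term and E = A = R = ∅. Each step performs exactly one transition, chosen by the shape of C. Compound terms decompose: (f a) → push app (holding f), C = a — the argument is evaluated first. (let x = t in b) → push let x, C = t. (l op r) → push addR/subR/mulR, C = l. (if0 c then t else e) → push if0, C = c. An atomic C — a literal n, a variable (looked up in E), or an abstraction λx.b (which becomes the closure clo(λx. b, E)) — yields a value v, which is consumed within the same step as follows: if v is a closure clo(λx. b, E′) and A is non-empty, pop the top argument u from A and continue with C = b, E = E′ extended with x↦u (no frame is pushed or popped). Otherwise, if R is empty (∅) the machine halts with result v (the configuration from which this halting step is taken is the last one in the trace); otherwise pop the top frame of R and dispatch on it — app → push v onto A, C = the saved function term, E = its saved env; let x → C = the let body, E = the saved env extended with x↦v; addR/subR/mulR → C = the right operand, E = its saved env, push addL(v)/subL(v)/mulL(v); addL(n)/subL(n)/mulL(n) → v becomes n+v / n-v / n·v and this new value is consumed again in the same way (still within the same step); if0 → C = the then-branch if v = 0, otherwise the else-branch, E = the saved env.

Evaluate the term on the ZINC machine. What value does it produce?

Answer: -95

Machine steps:
0. <C=(-1 * ((((λu. ((λv. 7) u)) 5) * (7 + 6)) + (((λx. 0) 1) + ((λx. 4) 4)))), E=∅, A=∅, R=∅>
1. <C=-1, E=∅, A=∅, R=[mulR]>
2. <C=((((λu. ((λv. 7) u)) 5) * (7 + 6)) + (((λx. 0) 1) + ((λx. 4) 4))), E=∅, A=∅, R=[mulL(-1)]>
3. <C=(((λu. ((λv. 7) u)) 5) * (7 + 6)), E=∅, A=∅, R=[addR :: mulL(-1)]>
4. <C=((λu. ((λv. 7) u)) 5), E=∅, A=∅, R=[mulR :: addR :: mulL(-1)]>
5. <C=5, E=∅, A=∅, R=[app :: mulR :: addR :: mulL(-1)]>
6. <C=(λu. ((λv. 7) u)), E=∅, A=[5], R=[mulR :: addR :: mulL(-1)]>
7. <C=((λv. 7) u), E={u↦5}, A=∅, R=[mulR :: addR :: mulL(-1)]>
8. <C=u, E={u↦5}, A=∅, R=[app :: mulR :: addR :: mulL(-1)]>
9. <C=(λv. 7), E={u↦5}, A=[5], R=[mulR :: addR :: mulL(-1)]>
10. <C=7, E={v↦5, u↦5}, A=∅, R=[mulR :: addR :: mulL(-1)]>
11. <C=(7 + 6), E=∅, A=∅, R=[mulL(7) :: addR :: mulL(-1)]>
12. <C=7, E=∅, A=∅, R=[addR :: mulL(7) :: addR :: mulL(-1)]>
13. <C=6, E=∅, A=∅, R=[addL(7) :: mulL(7) :: addR :: mulL(-1)]>
14. <C=(((λx. 0) 1) + ((λx. 4) 4)), E=∅, A=∅, R=[addL(91) :: mulL(-1)]>
15. <C=((λx. 0) 1), E=∅, A=∅, R=[addR :: addL(91) :: mulL(-1)]>
16. <C=1, E=∅, A=∅, R=[app :: addR :: addL(91) :: mulL(-1)]>
17. <C=(λx. 0), E=∅, A=[1], R=[addR :: addL(91) :: mulL(-1)]>
18. <C=0, E={x↦1}, A=∅, R=[addR :: addL(91) :: mulL(-1)]>
19. <C=((λx. 4) 4), E=∅, A=∅, R=[addL(0) :: addL(91) :: mulL(-1)]>
20. <C=4, E=∅, A=∅, R=[app :: addL(0) :: addL(91) :: mulL(-1)]>
21. <C=(λx. 4), E=∅, A=[4], R=[addL(0) :: addL(91) :: mulL(-1)]>
22. <C=4, E={x↦4}, A=∅, R=[addL(0) :: addL(91) :: mulL(-1)]>
→ final value -95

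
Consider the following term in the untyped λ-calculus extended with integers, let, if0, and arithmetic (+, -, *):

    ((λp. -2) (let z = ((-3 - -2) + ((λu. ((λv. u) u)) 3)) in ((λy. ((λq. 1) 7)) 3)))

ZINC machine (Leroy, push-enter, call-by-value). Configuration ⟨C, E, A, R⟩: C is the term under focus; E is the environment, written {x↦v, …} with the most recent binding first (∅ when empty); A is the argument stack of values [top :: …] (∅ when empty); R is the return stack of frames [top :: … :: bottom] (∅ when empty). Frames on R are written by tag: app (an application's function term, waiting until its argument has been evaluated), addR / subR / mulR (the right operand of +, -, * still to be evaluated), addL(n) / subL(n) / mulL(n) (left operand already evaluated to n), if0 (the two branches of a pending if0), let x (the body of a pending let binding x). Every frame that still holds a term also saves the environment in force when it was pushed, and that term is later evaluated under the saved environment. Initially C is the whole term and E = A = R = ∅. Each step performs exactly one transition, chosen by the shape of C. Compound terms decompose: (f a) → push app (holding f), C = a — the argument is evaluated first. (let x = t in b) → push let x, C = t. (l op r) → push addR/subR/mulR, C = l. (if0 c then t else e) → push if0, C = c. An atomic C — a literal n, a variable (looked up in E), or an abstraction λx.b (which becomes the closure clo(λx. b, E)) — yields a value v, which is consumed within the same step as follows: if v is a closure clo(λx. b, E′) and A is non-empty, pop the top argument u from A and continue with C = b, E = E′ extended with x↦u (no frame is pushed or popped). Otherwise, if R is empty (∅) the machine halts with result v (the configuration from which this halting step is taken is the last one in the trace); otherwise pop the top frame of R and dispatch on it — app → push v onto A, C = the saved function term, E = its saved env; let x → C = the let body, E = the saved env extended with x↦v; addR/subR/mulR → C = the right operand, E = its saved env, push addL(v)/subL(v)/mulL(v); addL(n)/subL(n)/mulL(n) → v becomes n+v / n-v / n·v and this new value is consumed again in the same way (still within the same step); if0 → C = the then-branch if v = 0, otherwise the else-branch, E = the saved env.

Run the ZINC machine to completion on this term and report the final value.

0. [C=((λp. -2) (let z = ((-3 - -2) + ((λu. ((λv. u) u)) 3)) in ((λy. ((λq. 1) 7)) 3))) | E=∅ | A=∅ | R=∅]
1. [C=(let z = ((-3 - -2) + ((λu. ((λv. u) u)) 3)) in ((λy. ((λq. 1) 7)) 3)) | E=∅ | A=∅ | R=[app]]
2. [C=((-3 - -2) + ((λu. ((λv. u) u)) 3)) | E=∅ | A=∅ | R=[let z :: app]]
3. [C=(-3 - -2) | E=∅ | A=∅ | R=[addR :: let z :: app]]
4. [C=-3 | E=∅ | A=∅ | R=[subR :: addR :: let z :: app]]
5. [C=-2 | E=∅ | A=∅ | R=[subL(-3) :: addR :: let z :: app]]
6. [C=((λu. ((λv. u) u)) 3) | E=∅ | A=∅ | R=[addL(-1) :: let z :: app]]
7. [C=3 | E=∅ | A=∅ | R=[app :: addL(-1) :: let z :: app]]
8. [C=(λu. ((λv. u) u)) | E=∅ | A=[3] | R=[addL(-1) :: let z :: app]]
9. [C=((λv. u) u) | E={u↦3} | A=∅ | R=[addL(-1) :: let z :: app]]
10. [C=u | E={u↦3} | A=∅ | R=[app :: addL(-1) :: let z :: app]]
11. [C=(λv. u) | E={u↦3} | A=[3] | R=[addL(-1) :: let z :: app]]
12. [C=u | E={v↦3, u↦3} | A=∅ | R=[addL(-1) :: let z :: app]]
13. [C=((λy. ((λq. 1) 7)) 3) | E={z↦2} | A=∅ | R=[app]]
14. [C=3 | E={z↦2} | A=∅ | R=[app :: app]]
15. [C=(λy. ((λq. 1) 7)) | E={z↦2} | A=[3] | R=[app]]
16. [C=((λq. 1) 7) | E={y↦3, z↦2} | A=∅ | R=[app]]
17. [C=7 | E={y↦3, z↦2} | A=∅ | R=[app :: app]]
18. [C=(λq. 1) | E={y↦3, z↦2} | A=[7] | R=[app]]
19. [C=1 | E={q↦7, y↦3, z↦2} | A=∅ | R=[app]]
20. [C=(λp. -2) | E=∅ | A=[1] | R=∅]
21. [C=-2 | E={p↦1} | A=∅ | R=∅]
→ final value -2

Answer: -2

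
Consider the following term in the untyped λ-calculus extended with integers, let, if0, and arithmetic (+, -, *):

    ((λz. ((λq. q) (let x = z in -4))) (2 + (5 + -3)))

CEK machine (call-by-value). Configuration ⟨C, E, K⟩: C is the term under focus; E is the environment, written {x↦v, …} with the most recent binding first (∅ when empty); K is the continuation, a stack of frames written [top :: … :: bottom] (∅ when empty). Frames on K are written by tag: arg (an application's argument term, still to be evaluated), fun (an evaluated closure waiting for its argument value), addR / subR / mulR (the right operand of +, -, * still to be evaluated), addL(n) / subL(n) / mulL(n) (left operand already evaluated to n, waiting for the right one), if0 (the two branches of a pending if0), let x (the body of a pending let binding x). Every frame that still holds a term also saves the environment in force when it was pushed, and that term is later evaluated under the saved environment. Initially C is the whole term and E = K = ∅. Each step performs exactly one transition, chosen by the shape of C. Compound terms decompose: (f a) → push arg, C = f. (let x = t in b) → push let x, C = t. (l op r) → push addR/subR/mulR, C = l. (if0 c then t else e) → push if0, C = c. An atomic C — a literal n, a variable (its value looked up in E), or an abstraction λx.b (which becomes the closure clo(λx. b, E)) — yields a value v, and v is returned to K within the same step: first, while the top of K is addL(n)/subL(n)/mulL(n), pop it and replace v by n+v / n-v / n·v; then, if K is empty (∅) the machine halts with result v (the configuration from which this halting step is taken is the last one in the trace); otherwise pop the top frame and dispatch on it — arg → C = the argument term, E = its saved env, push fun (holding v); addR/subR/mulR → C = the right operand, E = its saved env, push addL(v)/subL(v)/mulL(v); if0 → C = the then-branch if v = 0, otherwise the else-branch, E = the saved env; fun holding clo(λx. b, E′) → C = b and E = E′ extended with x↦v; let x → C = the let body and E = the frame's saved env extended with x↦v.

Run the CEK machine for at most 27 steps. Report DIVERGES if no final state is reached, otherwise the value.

Answer: -4

Execution trace:
0. [C=((λz. ((λq. q) (let x = z in -4))) (2 + (5 + -3))) | E=∅ | K=∅]
1. [C=(λz. ((λq. q) (let x = z in -4))) | E=∅ | K=[arg]]
2. [C=(2 + (5 + -3)) | E=∅ | K=[fun]]
3. [C=2 | E=∅ | K=[addR :: fun]]
4. [C=(5 + -3) | E=∅ | K=[addL(2) :: fun]]
5. [C=5 | E=∅ | K=[addR :: addL(2) :: fun]]
6. [C=-3 | E=∅ | K=[addL(5) :: addL(2) :: fun]]
7. [C=((λq. q) (let x = z in -4)) | E={z↦4} | K=∅]
8. [C=(λq. q) | E={z↦4} | K=[arg]]
9. [C=(let x = z in -4) | E={z↦4} | K=[fun]]
10. [C=z | E={z↦4} | K=[let x :: fun]]
11. [C=-4 | E={x↦4, z↦4} | K=[fun]]
12. [C=q | E={q↦-4, z↦4} | K=∅]
→ final value -4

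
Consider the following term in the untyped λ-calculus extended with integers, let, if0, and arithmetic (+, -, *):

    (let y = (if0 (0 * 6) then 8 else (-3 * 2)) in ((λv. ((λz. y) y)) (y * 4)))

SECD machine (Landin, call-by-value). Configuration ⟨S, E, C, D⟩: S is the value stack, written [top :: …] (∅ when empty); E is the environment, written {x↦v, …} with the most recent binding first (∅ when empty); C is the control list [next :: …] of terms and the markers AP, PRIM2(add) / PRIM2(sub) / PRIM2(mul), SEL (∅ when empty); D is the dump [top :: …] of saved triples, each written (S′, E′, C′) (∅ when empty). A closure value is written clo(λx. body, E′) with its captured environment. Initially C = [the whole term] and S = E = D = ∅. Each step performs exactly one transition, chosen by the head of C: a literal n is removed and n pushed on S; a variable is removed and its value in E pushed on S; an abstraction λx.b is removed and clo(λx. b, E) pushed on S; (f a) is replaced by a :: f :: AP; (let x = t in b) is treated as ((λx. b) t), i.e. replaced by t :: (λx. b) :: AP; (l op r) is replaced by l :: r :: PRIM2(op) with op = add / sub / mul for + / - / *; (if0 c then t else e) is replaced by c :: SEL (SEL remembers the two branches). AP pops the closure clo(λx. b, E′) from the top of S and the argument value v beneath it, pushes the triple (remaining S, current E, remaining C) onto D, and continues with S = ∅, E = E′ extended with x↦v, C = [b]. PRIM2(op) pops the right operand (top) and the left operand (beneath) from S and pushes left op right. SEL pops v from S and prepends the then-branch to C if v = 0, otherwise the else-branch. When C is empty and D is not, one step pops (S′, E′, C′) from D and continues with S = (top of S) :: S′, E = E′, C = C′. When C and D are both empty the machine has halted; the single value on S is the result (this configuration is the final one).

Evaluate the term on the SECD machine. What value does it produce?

Answer: 8

Machine steps:
step 0: [S=∅ | E=∅ | C=[(let y = (if0 (0 * 6) then 8 else (-3 * 2)) in ((λv. ((λz. y) y)) (y * 4)))] | D=∅]
step 1: [S=∅ | E=∅ | C=[(if0 (0 * 6) then 8 else (-3 * 2)) :: (λy. ((λv. ((λz. y) y)) (y * 4))) :: AP] | D=∅]
step 2: [S=∅ | E=∅ | C=[(0 * 6) :: SEL :: (λy. ((λv. ((λz. y) y)) (y * 4))) :: AP] | D=∅]
step 3: [S=∅ | E=∅ | C=[0 :: 6 :: PRIM2(mul) :: SEL :: (λy. ((λv. ((λz. y) y)) (y * 4))) :: AP] | D=∅]
step 4: [S=[0] | E=∅ | C=[6 :: PRIM2(mul) :: SEL :: (λy. ((λv. ((λz. y) y)) (y * 4))) :: AP] | D=∅]
step 5: [S=[6 :: 0] | E=∅ | C=[PRIM2(mul) :: SEL :: (λy. ((λv. ((λz. y) y)) (y * 4))) :: AP] | D=∅]
step 6: [S=[0] | E=∅ | C=[SEL :: (λy. ((λv. ((λz. y) y)) (y * 4))) :: AP] | D=∅]
step 7: [S=∅ | E=∅ | C=[8 :: (λy. ((λv. ((λz. y) y)) (y * 4))) :: AP] | D=∅]
step 8: [S=[8] | E=∅ | C=[(λy. ((λv. ((λz. y) y)) (y * 4))) :: AP] | D=∅]
step 9: [S=[clo(λy. ((λv. ((λz. y) y)) (y * 4)), ∅) :: 8] | E=∅ | C=[AP] | D=∅]
step 10: [S=∅ | E={y↦8} | C=[((λv. ((λz. y) y)) (y * 4))] | D=[(∅, ∅, ∅)]]
step 11: [S=∅ | E={y↦8} | C=[(y * 4) :: (λv. ((λz. y) y)) :: AP] | D=[(∅, ∅, ∅)]]
step 12: [S=∅ | E={y↦8} | C=[y :: 4 :: PRIM2(mul) :: (λv. ((λz. y) y)) :: AP] | D=[(∅, ∅, ∅)]]
step 13: [S=[8] | E={y↦8} | C=[4 :: PRIM2(mul) :: (λv. ((λz. y) y)) :: AP] | D=[(∅, ∅, ∅)]]
step 14: [S=[4 :: 8] | E={y↦8} | C=[PRIM2(mul) :: (λv. ((λz. y) y)) :: AP] | D=[(∅, ∅, ∅)]]
step 15: [S=[32] | E={y↦8} | C=[(λv. ((λz. y) y)) :: AP] | D=[(∅, ∅, ∅)]]
step 16: [S=[clo(λv. ((λz. y) y), {y↦8}) :: 32] | E={y↦8} | C=[AP] | D=[(∅, ∅, ∅)]]
step 17: [S=∅ | E={v↦32, y↦8} | C=[((λz. y) y)] | D=[(∅, {y↦8}, ∅) :: (∅, ∅, ∅)]]
step 18: [S=∅ | E={v↦32, y↦8} | C=[y :: (λz. y) :: AP] | D=[(∅, {y↦8}, ∅) :: (∅, ∅, ∅)]]
step 19: [S=[8] | E={v↦32, y↦8} | C=[(λz. y) :: AP] | D=[(∅, {y↦8}, ∅) :: (∅, ∅, ∅)]]
step 20: [S=[clo(λz. y, {v↦32, y↦8}) :: 8] | E={v↦32, y↦8} | C=[AP] | D=[(∅, {y↦8}, ∅) :: (∅, ∅, ∅)]]
step 21: [S=∅ | E={z↦8, v↦32, y↦8} | C=[y] | D=[(∅, {v↦32, y↦8}, ∅) :: (∅, {y↦8}, ∅) :: (∅, ∅, ∅)]]
step 22: [S=[8] | E={z↦8, v↦32, y↦8} | C=∅ | D=[(∅, {v↦32, y↦8}, ∅) :: (∅, {y↦8}, ∅) :: (∅, ∅, ∅)]]
step 23: [S=[8] | E={v↦32, y↦8} | C=∅ | D=[(∅, {y↦8}, ∅) :: (∅, ∅, ∅)]]
step 24: [S=[8] | E={y↦8} | C=∅ | D=[(∅, ∅, ∅)]]
step 25: [S=[8] | E=∅ | C=∅ | D=∅]
→ final value 8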